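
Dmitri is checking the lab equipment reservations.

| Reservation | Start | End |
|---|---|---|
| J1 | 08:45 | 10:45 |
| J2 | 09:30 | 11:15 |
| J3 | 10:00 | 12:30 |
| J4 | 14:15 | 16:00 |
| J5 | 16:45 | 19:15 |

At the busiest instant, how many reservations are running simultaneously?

Walk through starts and ends in time order (an end at T is processed before a start at T):
08:45 start J1 → 1
09:30 start J2 → 2
10:00 start J3 → 3
10:45 end J1 → 2
11:15 end J2 → 1
12:30 end J3 → 0
14:15 start J4 → 1
16:00 end J4 → 0
16:45 start J5 → 1
19:15 end J5 → 0
Peak is 3, at 10:00 (J1, J2, J3).

3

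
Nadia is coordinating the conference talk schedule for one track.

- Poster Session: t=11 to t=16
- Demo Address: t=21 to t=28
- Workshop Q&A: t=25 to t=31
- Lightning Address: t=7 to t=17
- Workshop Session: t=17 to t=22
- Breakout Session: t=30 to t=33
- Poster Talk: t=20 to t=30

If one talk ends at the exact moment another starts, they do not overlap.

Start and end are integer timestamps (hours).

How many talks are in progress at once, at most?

Sort all start/end points and keep a running count:
t=7 start Lightning Address → 1
t=11 start Poster Session → 2
t=16 end Poster Session → 1
t=17 end Lightning Address → 0
t=17 start Workshop Session → 1
t=20 start Poster Talk → 2
t=21 start Demo Address → 3
t=22 end Workshop Session → 2
t=25 start Workshop Q&A → 3
t=28 end Demo Address → 2
t=30 end Poster Talk → 1
t=30 start Breakout Session → 2
t=31 end Workshop Q&A → 1
t=33 end Breakout Session → 0
Peak is 3, at t=21 (Demo Address, Poster Talk, Workshop Session).

3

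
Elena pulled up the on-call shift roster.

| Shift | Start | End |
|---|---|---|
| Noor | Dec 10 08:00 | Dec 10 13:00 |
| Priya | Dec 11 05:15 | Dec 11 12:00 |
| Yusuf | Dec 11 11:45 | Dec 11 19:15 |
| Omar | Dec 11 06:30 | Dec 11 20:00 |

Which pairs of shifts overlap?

Sorted by start: Noor, Priya, Omar, Yusuf.
Priya starts after Noor ends, so Noor has no further overlaps.
Omar starts before Priya ends → Priya and Omar overlap.
Yusuf starts before Priya ends → Priya and Yusuf overlap.
Yusuf starts before Omar ends → Omar and Yusuf overlap.

Omar & Priya, Omar & Yusuf, Priya & Yusuf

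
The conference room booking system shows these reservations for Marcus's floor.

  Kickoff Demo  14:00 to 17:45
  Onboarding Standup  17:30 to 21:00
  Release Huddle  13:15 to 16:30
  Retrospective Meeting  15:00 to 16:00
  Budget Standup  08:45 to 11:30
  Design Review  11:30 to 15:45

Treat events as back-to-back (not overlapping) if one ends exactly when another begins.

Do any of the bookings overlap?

Sorted by start: Budget Standup, Design Review, Release Huddle, Kickoff Demo, Retrospective Meeting, Onboarding Standup.
Design Review starts exactly when Budget Standup ends (back-to-back, no overlap) — done with Budget Standup.
Release Huddle starts before Design Review ends → Design Review and Release Huddle overlap.
That's a conflict, so the schedule is not conflict-free.

Yes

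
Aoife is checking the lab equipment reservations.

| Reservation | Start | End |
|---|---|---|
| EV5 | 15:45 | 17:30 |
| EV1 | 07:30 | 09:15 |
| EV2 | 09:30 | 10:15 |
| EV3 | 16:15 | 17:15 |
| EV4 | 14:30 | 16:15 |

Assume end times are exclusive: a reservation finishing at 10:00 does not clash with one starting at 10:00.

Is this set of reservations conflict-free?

No

Sorted by start: EV1, EV2, EV4, EV5, EV3.
EV2 starts after EV1 ends — done with EV1.
EV4 starts after EV2 ends — done with EV2.
EV5 starts before EV4 ends → EV4 and EV5 overlap.
That's a conflict, so the schedule is not conflict-free.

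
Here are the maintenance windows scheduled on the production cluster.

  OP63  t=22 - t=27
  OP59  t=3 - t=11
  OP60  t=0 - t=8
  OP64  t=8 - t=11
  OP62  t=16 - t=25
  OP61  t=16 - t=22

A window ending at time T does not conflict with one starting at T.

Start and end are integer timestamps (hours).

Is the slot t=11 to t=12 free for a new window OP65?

OP60: ends t=8 at or before OP65 starts t=11 → clear.
OP59: ends t=11 at or before OP65 starts t=11 → clear.
OP64: ends t=11 at or before OP65 starts t=11 → clear.
OP61: starts t=16 at or after OP65 ends t=12 → clear.
OP62: starts t=16 at or after OP65 ends t=12 → clear.
OP63: starts t=22 at or after OP65 ends t=12 → clear.

Yes — the slot is free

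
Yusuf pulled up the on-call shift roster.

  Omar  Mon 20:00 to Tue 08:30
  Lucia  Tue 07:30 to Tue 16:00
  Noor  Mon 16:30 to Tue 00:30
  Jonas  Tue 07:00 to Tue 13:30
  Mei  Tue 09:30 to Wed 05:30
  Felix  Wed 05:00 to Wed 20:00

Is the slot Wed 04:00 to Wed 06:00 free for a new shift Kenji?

Noor: ends Tue 00:30 at or before Kenji starts Wed 04:00 → clear.
Omar: ends Tue 08:30 at or before Kenji starts Wed 04:00 → clear.
Jonas: ends Tue 13:30 at or before Kenji starts Wed 04:00 → clear.
Lucia: ends Tue 16:00 at or before Kenji starts Wed 04:00 → clear.
Mei: starts Tue 09:30 before Kenji ends Wed 06:00, and ends Wed 05:30 after Kenji starts Wed 04:00 → overlap.
Felix: starts Wed 05:00 before Kenji ends Wed 06:00, and ends Wed 20:00 after Kenji starts Wed 04:00 → overlap.
Kenji overlaps Mei, Felix.

No — it overlaps Felix, Mei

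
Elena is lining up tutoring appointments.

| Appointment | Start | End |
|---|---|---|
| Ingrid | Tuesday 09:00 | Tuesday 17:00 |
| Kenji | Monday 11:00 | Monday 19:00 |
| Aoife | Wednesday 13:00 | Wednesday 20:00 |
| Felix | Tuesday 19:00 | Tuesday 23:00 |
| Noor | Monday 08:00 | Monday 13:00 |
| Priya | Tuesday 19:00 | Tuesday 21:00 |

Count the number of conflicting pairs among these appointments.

Sorted by start: Noor, Kenji, Ingrid, Priya, Felix, Aoife.
Kenji starts before Noor ends → Noor and Kenji overlap.
Ingrid starts after Noor ends, so nothing later overlaps Noor either.
Ingrid starts after Kenji ends, so nothing later overlaps Kenji either.
Priya starts after Ingrid ends, so nothing later overlaps Ingrid either.
Felix starts before Priya ends → Priya and Felix overlap.
Aoife starts after Priya ends.
Aoife starts after Felix ends.
Overlapping pairs: Felix & Priya, Kenji & Noor — 2 in total.

2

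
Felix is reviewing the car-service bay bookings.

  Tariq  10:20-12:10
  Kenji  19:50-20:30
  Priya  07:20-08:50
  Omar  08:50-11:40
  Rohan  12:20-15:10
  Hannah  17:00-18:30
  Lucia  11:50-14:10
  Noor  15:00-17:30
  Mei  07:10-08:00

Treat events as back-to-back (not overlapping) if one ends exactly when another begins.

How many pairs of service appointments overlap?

Check each pair: they overlap iff neither finishes before the other starts.
Sorted by start: Mei, Priya, Omar, Tariq, Lucia, Rohan, Noor, Hannah, Kenji.
Priya starts before Mei ends → Mei and Priya overlap.
Omar starts after Mei ends; Mei is clear from here.
Omar starts exactly when Priya ends (back-to-back, no overlap); Priya is clear from here.
Tariq starts before Omar ends → Omar and Tariq overlap.
Lucia starts after Omar ends; Omar is clear from here.
Lucia starts before Tariq ends → Tariq and Lucia overlap.
Rohan starts after Tariq ends; Tariq is clear from here.
Rohan starts before Lucia ends → Lucia and Rohan overlap.
Noor starts after Lucia ends; Lucia is clear from here.
Noor starts before Rohan ends → Rohan and Noor overlap.
Hannah starts after Rohan ends; Rohan is clear from here.
Hannah starts before Noor ends → Noor and Hannah overlap.
Kenji starts after Noor ends.
Kenji starts after Hannah ends.
Overlapping pairs: Hannah & Noor, Lucia & Rohan, Lucia & Tariq, Mei & Priya, Noor & Rohan, Omar & Tariq — 6 in total.

6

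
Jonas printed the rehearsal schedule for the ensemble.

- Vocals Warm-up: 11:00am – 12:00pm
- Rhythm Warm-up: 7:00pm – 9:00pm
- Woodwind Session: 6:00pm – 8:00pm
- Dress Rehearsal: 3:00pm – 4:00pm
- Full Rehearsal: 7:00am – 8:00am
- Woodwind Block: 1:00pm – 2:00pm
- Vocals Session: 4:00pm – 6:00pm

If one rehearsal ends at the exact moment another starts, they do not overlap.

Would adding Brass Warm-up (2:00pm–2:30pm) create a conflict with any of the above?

Full Rehearsal: ends 8:00am at or before Brass Warm-up starts 2:00pm → clear.
Vocals Warm-up: ends 12:00pm at or before Brass Warm-up starts 2:00pm → clear.
Woodwind Block: ends 2:00pm at or before Brass Warm-up starts 2:00pm → clear.
Dress Rehearsal: starts 3:00pm at or after Brass Warm-up ends 2:30pm → clear.
Vocals Session: starts 4:00pm at or after Brass Warm-up ends 2:30pm → clear.
Woodwind Session: starts 6:00pm at or after Brass Warm-up ends 2:30pm → clear.
Rhythm Warm-up: starts 7:00pm at or after Brass Warm-up ends 2:30pm → clear.

No — it doesn't clash with anything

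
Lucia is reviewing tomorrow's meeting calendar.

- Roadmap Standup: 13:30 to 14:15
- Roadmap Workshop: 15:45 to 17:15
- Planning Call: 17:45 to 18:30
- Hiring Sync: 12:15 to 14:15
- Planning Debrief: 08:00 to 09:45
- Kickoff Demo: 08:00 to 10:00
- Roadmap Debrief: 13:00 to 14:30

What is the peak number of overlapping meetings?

3

Walk through starts and ends in time order (an end at T is processed before a start at T):
08:00 start Kickoff Demo → 1
08:00 start Planning Debrief → 2
09:45 end Planning Debrief → 1
10:00 end Kickoff Demo → 0
12:15 start Hiring Sync → 1
13:00 start Roadmap Debrief → 2
13:30 start Roadmap Standup → 3
14:15 end Hiring Sync → 2
14:15 end Roadmap Standup → 1
14:30 end Roadmap Debrief → 0
15:45 start Roadmap Workshop → 1
17:15 end Roadmap Workshop → 0
17:45 start Planning Call → 1
18:30 end Planning Call → 0
Peak is 3, at 13:30 (Hiring Sync, Roadmap Debrief, Roadmap Standup).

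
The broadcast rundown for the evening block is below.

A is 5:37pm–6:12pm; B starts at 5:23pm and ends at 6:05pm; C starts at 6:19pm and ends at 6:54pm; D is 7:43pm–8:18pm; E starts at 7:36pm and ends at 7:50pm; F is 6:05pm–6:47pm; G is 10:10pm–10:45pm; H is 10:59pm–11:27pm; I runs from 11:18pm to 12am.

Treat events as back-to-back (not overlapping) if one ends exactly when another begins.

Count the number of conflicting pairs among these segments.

Check each pair: they overlap iff neither finishes before the other starts.
Sorted by start: B, A, F, C, E, D, G, H, I.
A starts before B ends → B and A overlap.
F starts exactly when B ends (back-to-back, no overlap), so nothing later overlaps B either.
F starts before A ends → A and F overlap.
C starts after A ends, so nothing later overlaps A either.
C starts before F ends → F and C overlap.
E starts after F ends, so nothing later overlaps F either.
E starts after C ends, so nothing later overlaps C either.
D starts before E ends → E and D overlap.
G starts after E ends, so nothing later overlaps E either.
G starts after D ends, so nothing later overlaps D either.
H starts after G ends, so nothing later overlaps G either.
I starts before H ends → H and I overlap.
Overlapping pairs: A & B, A & F, C & F, D & E, H & I — 5 in total.

5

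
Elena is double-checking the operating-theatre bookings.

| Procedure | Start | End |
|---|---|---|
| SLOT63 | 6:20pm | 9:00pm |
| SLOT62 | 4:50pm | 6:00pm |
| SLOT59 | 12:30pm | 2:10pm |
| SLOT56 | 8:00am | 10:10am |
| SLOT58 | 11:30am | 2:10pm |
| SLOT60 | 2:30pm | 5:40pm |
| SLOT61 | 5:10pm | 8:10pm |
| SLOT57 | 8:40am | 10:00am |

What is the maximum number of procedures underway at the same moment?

Sort all start/end points and keep a running count:
8:00am start SLOT56 → 1
8:40am start SLOT57 → 2
10:00am end SLOT57 → 1
10:10am end SLOT56 → 0
11:30am start SLOT58 → 1
12:30pm start SLOT59 → 2
2:10pm end SLOT58 → 1
2:10pm end SLOT59 → 0
2:30pm start SLOT60 → 1
4:50pm start SLOT62 → 2
5:10pm start SLOT61 → 3
5:40pm end SLOT60 → 2
6:00pm end SLOT62 → 1
6:20pm start SLOT63 → 2
8:10pm end SLOT61 → 1
9:00pm end SLOT63 → 0
Peak is 3, at 5:10pm (SLOT60, SLOT61, SLOT62).

3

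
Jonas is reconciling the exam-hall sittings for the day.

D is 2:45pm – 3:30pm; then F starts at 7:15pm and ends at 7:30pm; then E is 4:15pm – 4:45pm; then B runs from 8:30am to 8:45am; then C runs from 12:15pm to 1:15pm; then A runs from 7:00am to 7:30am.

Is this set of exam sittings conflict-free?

Yes

Two intervals overlap when each starts before the other ends.
Sorted by start: A, B, C, D, E, F.
B starts after A ends — done with A.
C starts after B ends — done with B.
D starts after C ends — done with C.
E starts after D ends — done with D.
F starts after E ends.
Every pair is clear; the schedule has no overlaps.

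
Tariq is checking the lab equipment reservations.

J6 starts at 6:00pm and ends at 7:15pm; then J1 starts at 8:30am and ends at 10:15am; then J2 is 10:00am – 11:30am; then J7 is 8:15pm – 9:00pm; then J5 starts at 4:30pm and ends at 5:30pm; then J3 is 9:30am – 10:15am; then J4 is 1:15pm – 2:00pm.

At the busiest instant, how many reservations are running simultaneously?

3

Sort all start/end points and keep a running count:
8:30am start J1 → 1
9:30am start J3 → 2
10:00am start J2 → 3
10:15am end J1 → 2
10:15am end J3 → 1
11:30am end J2 → 0
1:15pm start J4 → 1
2:00pm end J4 → 0
4:30pm start J5 → 1
5:30pm end J5 → 0
6:00pm start J6 → 1
7:15pm end J6 → 0
8:15pm start J7 → 1
9:00pm end J7 → 0
Peak is 3, at 10:00am (J1, J2, J3).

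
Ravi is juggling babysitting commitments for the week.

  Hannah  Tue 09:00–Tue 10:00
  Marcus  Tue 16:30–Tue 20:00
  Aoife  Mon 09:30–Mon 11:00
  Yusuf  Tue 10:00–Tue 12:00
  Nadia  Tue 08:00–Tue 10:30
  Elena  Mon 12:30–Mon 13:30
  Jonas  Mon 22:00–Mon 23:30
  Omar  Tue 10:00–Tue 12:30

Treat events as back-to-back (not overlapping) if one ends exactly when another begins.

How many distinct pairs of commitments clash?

Sorted by start: Aoife, Elena, Jonas, Nadia, Hannah, Omar, Yusuf, Marcus.
Elena starts after Aoife ends — done with Aoife.
Jonas starts after Elena ends — done with Elena.
Nadia starts after Jonas ends — done with Jonas.
Hannah starts before Nadia ends → Nadia and Hannah overlap.
Omar starts before Nadia ends → Nadia and Omar overlap.
Yusuf starts before Nadia ends → Nadia and Yusuf overlap.
Marcus starts after Nadia ends.
Omar starts exactly when Hannah ends (back-to-back, no overlap) — done with Hannah.
Yusuf starts before Omar ends → Omar and Yusuf overlap.
Marcus starts after Omar ends.
Marcus starts after Yusuf ends.
Overlapping pairs: Hannah & Nadia, Nadia & Omar, Nadia & Yusuf, Omar & Yusuf — 4 in total.

4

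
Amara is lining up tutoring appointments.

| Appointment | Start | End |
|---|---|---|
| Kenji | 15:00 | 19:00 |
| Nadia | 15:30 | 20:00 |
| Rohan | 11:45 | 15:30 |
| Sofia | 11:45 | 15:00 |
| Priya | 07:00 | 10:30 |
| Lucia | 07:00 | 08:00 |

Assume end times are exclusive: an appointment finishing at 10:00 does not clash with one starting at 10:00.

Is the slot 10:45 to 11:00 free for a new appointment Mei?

Priya: ends 10:30 at or before Mei starts 10:45 → clear.
Lucia: ends 08:00 at or before Mei starts 10:45 → clear.
Sofia: starts 11:45 at or after Mei ends 11:00 → clear.
Rohan: starts 11:45 at or after Mei ends 11:00 → clear.
Kenji: starts 15:00 at or after Mei ends 11:00 → clear.
Nadia: starts 15:30 at or after Mei ends 11:00 → clear.

Yes — the slot is free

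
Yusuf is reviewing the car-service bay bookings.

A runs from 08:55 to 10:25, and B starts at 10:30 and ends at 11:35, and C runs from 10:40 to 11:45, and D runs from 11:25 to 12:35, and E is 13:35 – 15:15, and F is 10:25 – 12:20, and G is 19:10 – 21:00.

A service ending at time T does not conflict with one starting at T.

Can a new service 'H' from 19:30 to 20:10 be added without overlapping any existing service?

A: ends 10:25 at or before H starts 19:30 → clear.
F: ends 12:20 at or before H starts 19:30 → clear.
B: ends 11:35 at or before H starts 19:30 → clear.
C: ends 11:45 at or before H starts 19:30 → clear.
D: ends 12:35 at or before H starts 19:30 → clear.
E: ends 15:15 at or before H starts 19:30 → clear.
G: starts 19:10 before H ends 20:10, and ends 21:00 after H starts 19:30 → overlap.
H overlaps G.

No — it overlaps G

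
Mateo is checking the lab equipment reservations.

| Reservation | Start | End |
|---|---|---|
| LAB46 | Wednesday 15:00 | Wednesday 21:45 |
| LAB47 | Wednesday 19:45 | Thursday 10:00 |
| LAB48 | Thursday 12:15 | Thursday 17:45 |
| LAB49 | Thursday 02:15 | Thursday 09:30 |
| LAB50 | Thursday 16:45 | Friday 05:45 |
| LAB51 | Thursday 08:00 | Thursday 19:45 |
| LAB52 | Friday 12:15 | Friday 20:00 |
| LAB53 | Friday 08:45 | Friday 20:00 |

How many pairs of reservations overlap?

8

Two intervals overlap when each starts before the other ends.
Sorted by start: LAB46, LAB47, LAB49, LAB51, LAB48, LAB50, LAB53, LAB52.
LAB47 starts before LAB46 ends → LAB46 and LAB47 overlap.
LAB49 starts after LAB46 ends, so nothing later overlaps LAB46 either.
LAB49 starts before LAB47 ends → LAB47 and LAB49 overlap.
LAB51 starts before LAB47 ends → LAB47 and LAB51 overlap.
LAB48 starts after LAB47 ends, so nothing later overlaps LAB47 either.
LAB51 starts before LAB49 ends → LAB49 and LAB51 overlap.
LAB48 starts after LAB49 ends, so nothing later overlaps LAB49 either.
LAB48 starts before LAB51 ends → LAB51 and LAB48 overlap.
LAB50 starts before LAB51 ends → LAB51 and LAB50 overlap.
LAB53 starts after LAB51 ends, so nothing later overlaps LAB51 either.
LAB50 starts before LAB48 ends → LAB48 and LAB50 overlap.
LAB53 starts after LAB48 ends, so nothing later overlaps LAB48 either.
LAB53 starts after LAB50 ends, so nothing later overlaps LAB50 either.
LAB52 starts before LAB53 ends → LAB53 and LAB52 overlap.
Overlapping pairs: LAB46 & LAB47, LAB47 & LAB49, LAB47 & LAB51, LAB48 & LAB50, LAB48 & LAB51, LAB49 & LAB51, LAB50 & LAB51, LAB52 & LAB53 — 8 in total.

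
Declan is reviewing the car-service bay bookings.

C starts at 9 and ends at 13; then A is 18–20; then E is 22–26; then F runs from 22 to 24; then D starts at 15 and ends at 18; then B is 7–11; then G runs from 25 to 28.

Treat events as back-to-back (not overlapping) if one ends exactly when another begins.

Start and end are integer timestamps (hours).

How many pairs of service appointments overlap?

Sorted by start: B, C, D, A, E, F, G.
C starts before B ends → B and C overlap.
D starts after B ends; B is clear from here.
D starts after C ends; C is clear from here.
A starts exactly when D ends (back-to-back, no overlap); D is clear from here.
E starts after A ends; A is clear from here.
F starts before E ends → E and F overlap.
G starts before E ends → E and G overlap.
G starts after F ends.
Overlapping pairs: B & C, E & F, E & G — 3 in total.

3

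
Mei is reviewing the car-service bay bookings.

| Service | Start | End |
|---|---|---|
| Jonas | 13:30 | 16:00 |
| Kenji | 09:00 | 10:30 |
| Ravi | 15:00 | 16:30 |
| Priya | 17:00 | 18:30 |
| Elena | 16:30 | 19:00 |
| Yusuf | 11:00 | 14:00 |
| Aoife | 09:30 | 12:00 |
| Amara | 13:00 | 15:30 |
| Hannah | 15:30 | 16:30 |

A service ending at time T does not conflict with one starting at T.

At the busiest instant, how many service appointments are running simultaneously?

3

Walk through starts and ends in time order (an end at T is processed before a start at T):
09:00 start Kenji → 1
09:30 start Aoife → 2
10:30 end Kenji → 1
11:00 start Yusuf → 2
12:00 end Aoife → 1
13:00 start Amara → 2
13:30 start Jonas → 3
14:00 end Yusuf → 2
15:00 start Ravi → 3
15:30 end Amara → 2
15:30 start Hannah → 3
16:00 end Jonas → 2
16:30 end Hannah → 1
16:30 end Ravi → 0
16:30 start Elena → 1
17:00 start Priya → 2
18:30 end Priya → 1
19:00 end Elena → 0
Peak is 3, at 13:30 (Amara, Jonas, Yusuf).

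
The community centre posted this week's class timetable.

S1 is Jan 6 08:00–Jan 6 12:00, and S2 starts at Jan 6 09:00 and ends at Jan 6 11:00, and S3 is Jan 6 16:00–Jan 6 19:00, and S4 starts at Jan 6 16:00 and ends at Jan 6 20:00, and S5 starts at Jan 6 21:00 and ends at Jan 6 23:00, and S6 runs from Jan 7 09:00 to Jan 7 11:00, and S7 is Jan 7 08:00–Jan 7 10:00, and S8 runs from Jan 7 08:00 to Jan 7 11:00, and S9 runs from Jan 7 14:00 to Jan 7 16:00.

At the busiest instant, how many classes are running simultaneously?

Sweep the timeline, counting +1 at each start and −1 at each end (ends before starts at a tie):
Jan 6 08:00 start S1 → 1
Jan 6 09:00 start S2 → 2
Jan 6 11:00 end S2 → 1
Jan 6 12:00 end S1 → 0
Jan 6 16:00 start S3 → 1
Jan 6 16:00 start S4 → 2
Jan 6 19:00 end S3 → 1
Jan 6 20:00 end S4 → 0
Jan 6 21:00 start S5 → 1
Jan 6 23:00 end S5 → 0
Jan 7 08:00 start S7 → 1
Jan 7 08:00 start S8 → 2
Jan 7 09:00 start S6 → 3
Jan 7 10:00 end S7 → 2
Jan 7 11:00 end S6 → 1
Jan 7 11:00 end S8 → 0
Jan 7 14:00 start S9 → 1
Jan 7 16:00 end S9 → 0
Peak is 3, at Jan 7 09:00 (S6, S7, S8).

3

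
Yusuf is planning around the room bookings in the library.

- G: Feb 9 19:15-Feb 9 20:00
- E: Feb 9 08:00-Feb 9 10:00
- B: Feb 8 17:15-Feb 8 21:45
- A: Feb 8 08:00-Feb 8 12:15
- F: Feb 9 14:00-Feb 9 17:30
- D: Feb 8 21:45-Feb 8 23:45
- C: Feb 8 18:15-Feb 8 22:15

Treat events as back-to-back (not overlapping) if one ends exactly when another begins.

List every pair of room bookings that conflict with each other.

Check each pair: they overlap iff neither finishes before the other starts.
Sorted by start: A, B, C, D, E, F, G.
B starts after A ends; A is clear from here.
C starts before B ends → B and C overlap.
D starts exactly when B ends (back-to-back, no overlap); B is clear from here.
D starts before C ends → C and D overlap.
E starts after C ends; C is clear from here.
E starts after D ends; D is clear from here.
F starts after E ends; E is clear from here.
G starts after F ends.

B & C, C & D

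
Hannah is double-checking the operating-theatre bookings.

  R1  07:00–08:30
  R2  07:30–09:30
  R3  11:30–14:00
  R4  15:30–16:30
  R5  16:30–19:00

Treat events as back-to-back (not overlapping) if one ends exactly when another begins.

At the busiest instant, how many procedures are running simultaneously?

Walk through starts and ends in time order (an end at T is processed before a start at T):
07:00 start R1 → 1
07:30 start R2 → 2
08:30 end R1 → 1
09:30 end R2 → 0
11:30 start R3 → 1
14:00 end R3 → 0
15:30 start R4 → 1
16:30 end R4 → 0
16:30 start R5 → 1
19:00 end R5 → 0
Peak is 2, at 07:30 (R1, R2).

2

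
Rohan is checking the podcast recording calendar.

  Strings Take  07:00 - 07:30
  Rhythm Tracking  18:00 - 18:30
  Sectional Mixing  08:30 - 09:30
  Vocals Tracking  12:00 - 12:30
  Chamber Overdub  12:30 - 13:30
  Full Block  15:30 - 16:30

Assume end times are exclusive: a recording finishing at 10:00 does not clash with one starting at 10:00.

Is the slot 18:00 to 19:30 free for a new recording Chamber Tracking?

No — it overlaps Rhythm Tracking

Strings Take: ends 07:30 at or before Chamber Tracking starts 18:00 → clear.
Sectional Mixing: ends 09:30 at or before Chamber Tracking starts 18:00 → clear.
Vocals Tracking: ends 12:30 at or before Chamber Tracking starts 18:00 → clear.
Chamber Overdub: ends 13:30 at or before Chamber Tracking starts 18:00 → clear.
Full Block: ends 16:30 at or before Chamber Tracking starts 18:00 → clear.
Rhythm Tracking: starts 18:00 before Chamber Tracking ends 19:30, and ends 18:30 after Chamber Tracking starts 18:00 → overlap.
Chamber Tracking overlaps Rhythm Tracking.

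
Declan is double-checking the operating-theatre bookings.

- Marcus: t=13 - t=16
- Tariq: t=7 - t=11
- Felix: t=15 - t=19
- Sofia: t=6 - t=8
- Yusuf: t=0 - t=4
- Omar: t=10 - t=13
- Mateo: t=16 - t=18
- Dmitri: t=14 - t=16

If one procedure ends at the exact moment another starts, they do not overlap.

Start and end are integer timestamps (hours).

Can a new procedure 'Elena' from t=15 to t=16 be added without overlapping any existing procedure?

No — it overlaps Dmitri, Felix, Marcus

Yusuf: ends t=4 at or before Elena starts t=15 → clear.
Sofia: ends t=8 at or before Elena starts t=15 → clear.
Tariq: ends t=11 at or before Elena starts t=15 → clear.
Omar: ends t=13 at or before Elena starts t=15 → clear.
Marcus: starts t=13 before Elena ends t=16, and ends t=16 after Elena starts t=15 → overlap.
Dmitri: starts t=14 before Elena ends t=16, and ends t=16 after Elena starts t=15 → overlap.
Felix: starts t=15 before Elena ends t=16, and ends t=19 after Elena starts t=15 → overlap.
Mateo: starts t=16 at or after Elena ends t=16 → clear.
Elena overlaps Marcus, Felix, Dmitri.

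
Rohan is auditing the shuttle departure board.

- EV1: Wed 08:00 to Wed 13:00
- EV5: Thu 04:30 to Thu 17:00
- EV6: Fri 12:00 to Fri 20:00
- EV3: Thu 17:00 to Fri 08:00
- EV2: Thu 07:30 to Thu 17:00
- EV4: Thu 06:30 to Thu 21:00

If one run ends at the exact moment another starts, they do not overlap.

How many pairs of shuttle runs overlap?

4

Sorted by start: EV1, EV5, EV4, EV2, EV3, EV6.
EV5 starts after EV1 ends, so EV1 has no further overlaps.
EV4 starts before EV5 ends → EV5 and EV4 overlap.
EV2 starts before EV5 ends → EV5 and EV2 overlap.
EV3 starts exactly when EV5 ends (back-to-back, no overlap), so EV5 has no further overlaps.
EV2 starts before EV4 ends → EV4 and EV2 overlap.
EV3 starts before EV4 ends → EV4 and EV3 overlap.
EV6 starts after EV4 ends.
EV3 starts exactly when EV2 ends (back-to-back, no overlap), so EV2 has no further overlaps.
EV6 starts after EV3 ends.
Overlapping pairs: EV2 & EV4, EV2 & EV5, EV3 & EV4, EV4 & EV5 — 4 in total.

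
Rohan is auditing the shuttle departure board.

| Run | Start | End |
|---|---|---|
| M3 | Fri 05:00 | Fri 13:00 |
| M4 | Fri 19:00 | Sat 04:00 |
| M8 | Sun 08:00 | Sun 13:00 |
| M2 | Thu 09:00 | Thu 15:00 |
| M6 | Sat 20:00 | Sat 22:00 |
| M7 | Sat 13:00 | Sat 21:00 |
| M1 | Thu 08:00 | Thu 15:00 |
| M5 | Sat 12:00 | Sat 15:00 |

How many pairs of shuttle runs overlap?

3

Sorted by start: M1, M2, M3, M4, M5, M7, M6, M8.
M2 starts before M1 ends → M1 and M2 overlap.
M3 starts after M1 ends, so nothing later overlaps M1 either.
M3 starts after M2 ends, so nothing later overlaps M2 either.
M4 starts after M3 ends, so nothing later overlaps M3 either.
M5 starts after M4 ends, so nothing later overlaps M4 either.
M7 starts before M5 ends → M5 and M7 overlap.
M6 starts after M5 ends, so nothing later overlaps M5 either.
M6 starts before M7 ends → M7 and M6 overlap.
M8 starts after M7 ends.
M8 starts after M6 ends.
Overlapping pairs: M1 & M2, M5 & M7, M6 & M7 — 3 in total.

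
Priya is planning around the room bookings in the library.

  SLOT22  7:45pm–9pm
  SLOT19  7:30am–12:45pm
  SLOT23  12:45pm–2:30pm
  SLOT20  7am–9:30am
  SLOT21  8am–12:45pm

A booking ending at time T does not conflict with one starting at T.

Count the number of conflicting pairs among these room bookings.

3

Check each pair: they overlap iff neither finishes before the other starts.
Sorted by start: SLOT20, SLOT19, SLOT21, SLOT23, SLOT22.
SLOT19 starts before SLOT20 ends → SLOT20 and SLOT19 overlap.
SLOT21 starts before SLOT20 ends → SLOT20 and SLOT21 overlap.
SLOT23 starts after SLOT20 ends — done with SLOT20.
SLOT21 starts before SLOT19 ends → SLOT19 and SLOT21 overlap.
SLOT23 starts exactly when SLOT19 ends (back-to-back, no overlap) — done with SLOT19.
SLOT23 starts exactly when SLOT21 ends (back-to-back, no overlap) — done with SLOT21.
SLOT22 starts after SLOT23 ends.
Overlapping pairs: SLOT19 & SLOT20, SLOT19 & SLOT21, SLOT20 & SLOT21 — 3 in total.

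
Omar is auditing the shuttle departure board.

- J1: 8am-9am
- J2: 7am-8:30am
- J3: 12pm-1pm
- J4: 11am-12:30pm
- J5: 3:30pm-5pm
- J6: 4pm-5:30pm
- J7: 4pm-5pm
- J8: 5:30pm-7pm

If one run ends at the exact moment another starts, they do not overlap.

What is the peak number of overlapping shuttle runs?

Walk through starts and ends in time order (an end at T is processed before a start at T):
7am start J2 → 1
8am start J1 → 2
8:30am end J2 → 1
9am end J1 → 0
11am start J4 → 1
12pm start J3 → 2
12:30pm end J4 → 1
1pm end J3 → 0
3:30pm start J5 → 1
4pm start J6 → 2
4pm start J7 → 3
5pm end J5 → 2
5pm end J7 → 1
5:30pm end J6 → 0
5:30pm start J8 → 1
7pm end J8 → 0
Peak is 3, at 4pm (J5, J6, J7).

3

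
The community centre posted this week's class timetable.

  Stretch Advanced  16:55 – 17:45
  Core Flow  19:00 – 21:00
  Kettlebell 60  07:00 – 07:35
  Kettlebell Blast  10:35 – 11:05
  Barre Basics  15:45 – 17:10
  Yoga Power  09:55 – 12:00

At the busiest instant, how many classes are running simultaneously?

Sweep the timeline, counting +1 at each start and −1 at each end (ends before starts at a tie):
07:00 start Kettlebell 60 → 1
07:35 end Kettlebell 60 → 0
09:55 start Yoga Power → 1
10:35 start Kettlebell Blast → 2
11:05 end Kettlebell Blast → 1
12:00 end Yoga Power → 0
15:45 start Barre Basics → 1
16:55 start Stretch Advanced → 2
17:10 end Barre Basics → 1
17:45 end Stretch Advanced → 0
19:00 start Core Flow → 1
21:00 end Core Flow → 0
Peak is 2, at 10:35 (Kettlebell Blast, Yoga Power).

2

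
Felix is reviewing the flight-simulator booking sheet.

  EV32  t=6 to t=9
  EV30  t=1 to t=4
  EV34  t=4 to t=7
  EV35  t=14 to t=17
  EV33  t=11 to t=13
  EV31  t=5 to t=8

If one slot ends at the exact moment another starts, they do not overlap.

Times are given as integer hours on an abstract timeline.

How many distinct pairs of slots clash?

Two intervals overlap when each starts before the other ends.
Sorted by start: EV30, EV34, EV31, EV32, EV33, EV35.
EV34 starts exactly when EV30 ends (back-to-back, no overlap), so EV30 has no further overlaps.
EV31 starts before EV34 ends → EV34 and EV31 overlap.
EV32 starts before EV34 ends → EV34 and EV32 overlap.
EV33 starts after EV34 ends, so EV34 has no further overlaps.
EV32 starts before EV31 ends → EV31 and EV32 overlap.
EV33 starts after EV31 ends, so EV31 has no further overlaps.
EV33 starts after EV32 ends, so EV32 has no further overlaps.
EV35 starts after EV33 ends.
Overlapping pairs: EV31 & EV32, EV31 & EV34, EV32 & EV34 — 3 in total.

3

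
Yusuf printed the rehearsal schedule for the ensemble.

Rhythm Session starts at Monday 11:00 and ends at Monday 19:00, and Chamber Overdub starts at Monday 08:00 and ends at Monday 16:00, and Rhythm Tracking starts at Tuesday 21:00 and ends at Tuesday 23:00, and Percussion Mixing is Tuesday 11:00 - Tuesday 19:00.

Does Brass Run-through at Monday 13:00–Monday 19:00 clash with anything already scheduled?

Chamber Overdub: starts Monday 08:00 before Brass Run-through ends Monday 19:00, and ends Monday 16:00 after Brass Run-through starts Monday 13:00 → overlap.
Rhythm Session: starts Monday 11:00 before Brass Run-through ends Monday 19:00, and ends Monday 19:00 after Brass Run-through starts Monday 13:00 → overlap.
Percussion Mixing: starts Tuesday 11:00 at or after Brass Run-through ends Monday 19:00 → clear.
Rhythm Tracking: starts Tuesday 21:00 at or after Brass Run-through ends Monday 19:00 → clear.
Brass Run-through overlaps Chamber Overdub, Rhythm Session.

Yes — it overlaps Chamber Overdub, Rhythm Session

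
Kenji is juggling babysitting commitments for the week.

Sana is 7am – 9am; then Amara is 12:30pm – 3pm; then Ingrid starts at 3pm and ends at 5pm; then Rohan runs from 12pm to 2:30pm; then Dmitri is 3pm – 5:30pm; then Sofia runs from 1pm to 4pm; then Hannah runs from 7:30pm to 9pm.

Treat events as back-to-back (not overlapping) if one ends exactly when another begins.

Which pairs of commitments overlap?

Amara & Rohan, Amara & Sofia, Dmitri & Ingrid, Dmitri & Sofia, Ingrid & Sofia, Rohan & Sofia

Sorted by start: Sana, Rohan, Amara, Sofia, Ingrid, Dmitri, Hannah.
Rohan starts after Sana ends — done with Sana.
Amara starts before Rohan ends → Rohan and Amara overlap.
Sofia starts before Rohan ends → Rohan and Sofia overlap.
Ingrid starts after Rohan ends — done with Rohan.
Sofia starts before Amara ends → Amara and Sofia overlap.
Ingrid starts exactly when Amara ends (back-to-back, no overlap) — done with Amara.
Ingrid starts before Sofia ends → Sofia and Ingrid overlap.
Dmitri starts before Sofia ends → Sofia and Dmitri overlap.
Hannah starts after Sofia ends.
Dmitri starts before Ingrid ends → Ingrid and Dmitri overlap.
Hannah starts after Ingrid ends.
Hannah starts after Dmitri ends.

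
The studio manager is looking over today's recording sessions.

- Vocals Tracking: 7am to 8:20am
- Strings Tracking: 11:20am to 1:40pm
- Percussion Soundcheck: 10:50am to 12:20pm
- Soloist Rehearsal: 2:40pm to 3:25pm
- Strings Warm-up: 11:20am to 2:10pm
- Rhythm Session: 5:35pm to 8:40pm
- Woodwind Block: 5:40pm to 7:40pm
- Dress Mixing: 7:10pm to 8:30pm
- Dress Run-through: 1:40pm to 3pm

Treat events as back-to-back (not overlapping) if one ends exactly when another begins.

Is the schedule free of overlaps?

No

Two intervals overlap when each starts before the other ends.
Sorted by start: Vocals Tracking, Percussion Soundcheck, Strings Tracking, Strings Warm-up, Dress Run-through, Soloist Rehearsal, Rhythm Session, Woodwind Block, Dress Mixing.
Percussion Soundcheck starts after Vocals Tracking ends, so nothing later overlaps Vocals Tracking either.
Strings Tracking starts before Percussion Soundcheck ends → Percussion Soundcheck and Strings Tracking overlap.
That's a conflict, so the schedule is not conflict-free.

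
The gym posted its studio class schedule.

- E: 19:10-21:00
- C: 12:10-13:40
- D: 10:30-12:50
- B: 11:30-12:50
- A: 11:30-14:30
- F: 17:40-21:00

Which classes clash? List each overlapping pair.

Sorted by start: D, A, B, C, F, E.
A starts before D ends → D and A overlap.
B starts before D ends → D and B overlap.
C starts before D ends → D and C overlap.
F starts after D ends, so D has no further overlaps.
B starts before A ends → A and B overlap.
C starts before A ends → A and C overlap.
F starts after A ends, so A has no further overlaps.
C starts before B ends → B and C overlap.
F starts after B ends, so B has no further overlaps.
F starts after C ends, so C has no further overlaps.
E starts before F ends → F and E overlap.

A & B, A & C, A & D, B & C, B & D, C & D, E & F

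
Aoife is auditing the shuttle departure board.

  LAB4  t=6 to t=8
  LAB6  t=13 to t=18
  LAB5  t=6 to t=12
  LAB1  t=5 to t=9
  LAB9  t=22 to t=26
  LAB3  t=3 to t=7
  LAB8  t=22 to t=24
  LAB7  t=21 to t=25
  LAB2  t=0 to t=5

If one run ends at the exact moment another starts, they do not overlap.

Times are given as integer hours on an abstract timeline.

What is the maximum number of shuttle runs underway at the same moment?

Sort all start/end points and keep a running count:
t=0 start LAB2 → 1
t=3 start LAB3 → 2
t=5 end LAB2 → 1
t=5 start LAB1 → 2
t=6 start LAB4 → 3
t=6 start LAB5 → 4
t=7 end LAB3 → 3
t=8 end LAB4 → 2
t=9 end LAB1 → 1
t=12 end LAB5 → 0
t=13 start LAB6 → 1
t=18 end LAB6 → 0
t=21 start LAB7 → 1
t=22 start LAB8 → 2
t=22 start LAB9 → 3
t=24 end LAB8 → 2
t=25 end LAB7 → 1
t=26 end LAB9 → 0
Peak is 4, at t=6 (LAB1, LAB3, LAB4, LAB5).

4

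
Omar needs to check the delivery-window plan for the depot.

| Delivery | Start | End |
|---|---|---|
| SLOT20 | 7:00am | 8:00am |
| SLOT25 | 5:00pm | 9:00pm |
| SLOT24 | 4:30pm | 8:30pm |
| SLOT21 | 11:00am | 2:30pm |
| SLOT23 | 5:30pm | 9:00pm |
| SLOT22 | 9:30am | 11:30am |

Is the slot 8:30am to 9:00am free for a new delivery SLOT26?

SLOT20: ends 8:00am at or before SLOT26 starts 8:30am → clear.
SLOT22: starts 9:30am at or after SLOT26 ends 9:00am → clear.
SLOT21: starts 11:00am at or after SLOT26 ends 9:00am → clear.
SLOT24: starts 4:30pm at or after SLOT26 ends 9:00am → clear.
SLOT25: starts 5:00pm at or after SLOT26 ends 9:00am → clear.
SLOT23: starts 5:30pm at or after SLOT26 ends 9:00am → clear.

Yes — the slot is free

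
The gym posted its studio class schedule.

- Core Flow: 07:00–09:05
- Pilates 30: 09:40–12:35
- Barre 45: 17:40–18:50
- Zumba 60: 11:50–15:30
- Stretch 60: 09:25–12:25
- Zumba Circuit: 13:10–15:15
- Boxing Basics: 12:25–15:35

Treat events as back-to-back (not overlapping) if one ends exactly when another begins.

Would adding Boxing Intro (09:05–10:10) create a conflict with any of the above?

Core Flow: ends 09:05 at or before Boxing Intro starts 09:05 → clear.
Stretch 60: starts 09:25 before Boxing Intro ends 10:10, and ends 12:25 after Boxing Intro starts 09:05 → overlap.
Pilates 30: starts 09:40 before Boxing Intro ends 10:10, and ends 12:35 after Boxing Intro starts 09:05 → overlap.
Zumba 60: starts 11:50 at or after Boxing Intro ends 10:10 → clear.
Boxing Basics: starts 12:25 at or after Boxing Intro ends 10:10 → clear.
Zumba Circuit: starts 13:10 at or after Boxing Intro ends 10:10 → clear.
Barre 45: starts 17:40 at or after Boxing Intro ends 10:10 → clear.
Boxing Intro overlaps Pilates 30, Stretch 60.

Yes — it overlaps Pilates 30, Stretch 60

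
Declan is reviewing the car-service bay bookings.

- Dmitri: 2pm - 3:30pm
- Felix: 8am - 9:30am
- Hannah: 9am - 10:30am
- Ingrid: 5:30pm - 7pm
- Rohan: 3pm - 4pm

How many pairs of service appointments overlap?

Sorted by start: Felix, Hannah, Dmitri, Rohan, Ingrid.
Hannah starts before Felix ends → Felix and Hannah overlap.
Dmitri starts after Felix ends, so nothing later overlaps Felix either.
Dmitri starts after Hannah ends, so nothing later overlaps Hannah either.
Rohan starts before Dmitri ends → Dmitri and Rohan overlap.
Ingrid starts after Dmitri ends.
Ingrid starts after Rohan ends.
Overlapping pairs: Dmitri & Rohan, Felix & Hannah — 2 in total.

2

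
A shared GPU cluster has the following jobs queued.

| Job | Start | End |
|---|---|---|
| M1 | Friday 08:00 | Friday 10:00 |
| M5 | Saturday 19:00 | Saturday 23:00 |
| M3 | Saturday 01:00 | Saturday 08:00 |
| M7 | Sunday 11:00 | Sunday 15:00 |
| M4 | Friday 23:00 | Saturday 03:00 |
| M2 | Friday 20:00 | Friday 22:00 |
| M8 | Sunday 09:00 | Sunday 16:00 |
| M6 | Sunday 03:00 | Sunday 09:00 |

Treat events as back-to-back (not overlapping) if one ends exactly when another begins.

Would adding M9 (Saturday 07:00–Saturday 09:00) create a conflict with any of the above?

M1: ends Friday 10:00 at or before M9 starts Saturday 07:00 → clear.
M2: ends Friday 22:00 at or before M9 starts Saturday 07:00 → clear.
M4: ends Saturday 03:00 at or before M9 starts Saturday 07:00 → clear.
M3: starts Saturday 01:00 before M9 ends Saturday 09:00, and ends Saturday 08:00 after M9 starts Saturday 07:00 → overlap.
M5: starts Saturday 19:00 at or after M9 ends Saturday 09:00 → clear.
M6: starts Sunday 03:00 at or after M9 ends Saturday 09:00 → clear.
M8: starts Sunday 09:00 at or after M9 ends Saturday 09:00 → clear.
M7: starts Sunday 11:00 at or after M9 ends Saturday 09:00 → clear.
M9 overlaps M3.

Yes — it overlaps M3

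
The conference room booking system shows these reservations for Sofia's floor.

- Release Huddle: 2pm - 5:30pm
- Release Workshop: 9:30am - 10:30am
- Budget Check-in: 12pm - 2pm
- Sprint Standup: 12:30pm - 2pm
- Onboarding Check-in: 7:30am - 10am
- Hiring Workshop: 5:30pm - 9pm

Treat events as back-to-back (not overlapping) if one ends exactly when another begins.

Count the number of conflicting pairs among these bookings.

Sorted by start: Onboarding Check-in, Release Workshop, Budget Check-in, Sprint Standup, Release Huddle, Hiring Workshop.
Release Workshop starts before Onboarding Check-in ends → Onboarding Check-in and Release Workshop overlap.
Budget Check-in starts after Onboarding Check-in ends — done with Onboarding Check-in.
Budget Check-in starts after Release Workshop ends — done with Release Workshop.
Sprint Standup starts before Budget Check-in ends → Budget Check-in and Sprint Standup overlap.
Release Huddle starts exactly when Budget Check-in ends (back-to-back, no overlap) — done with Budget Check-in.
Release Huddle starts exactly when Sprint Standup ends (back-to-back, no overlap) — done with Sprint Standup.
Hiring Workshop starts exactly when Release Huddle ends (back-to-back, no overlap).
Overlapping pairs: Budget Check-in & Sprint Standup, Onboarding Check-in & Release Workshop — 2 in total.

2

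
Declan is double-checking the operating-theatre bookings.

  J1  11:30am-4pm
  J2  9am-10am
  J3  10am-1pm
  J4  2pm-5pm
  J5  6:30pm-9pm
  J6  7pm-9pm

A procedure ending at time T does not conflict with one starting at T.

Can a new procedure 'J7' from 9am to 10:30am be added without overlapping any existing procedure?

J2: starts 9am before J7 ends 10:30am, and ends 10am after J7 starts 9am → overlap.
J3: starts 10am before J7 ends 10:30am, and ends 1pm after J7 starts 9am → overlap.
J1: starts 11:30am at or after J7 ends 10:30am → clear.
J4: starts 2pm at or after J7 ends 10:30am → clear.
J5: starts 6:30pm at or after J7 ends 10:30am → clear.
J6: starts 7pm at or after J7 ends 10:30am → clear.
J7 overlaps J2, J3.

No — it overlaps J2, J3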